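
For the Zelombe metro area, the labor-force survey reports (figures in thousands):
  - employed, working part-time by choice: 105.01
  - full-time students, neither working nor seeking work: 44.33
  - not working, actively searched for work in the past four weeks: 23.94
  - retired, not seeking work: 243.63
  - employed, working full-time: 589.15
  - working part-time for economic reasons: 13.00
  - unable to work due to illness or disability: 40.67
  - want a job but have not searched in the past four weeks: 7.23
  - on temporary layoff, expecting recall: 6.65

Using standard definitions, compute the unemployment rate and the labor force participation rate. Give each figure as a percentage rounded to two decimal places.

Employed = 105.01 + 589.15 + 13.00 = 707.16 thousand (anyone who worked, including part-time for economic reasons, counts as employed).
Unemployed = 23.94 + 6.65 = 30.59 thousand (jobless and actively searching, or on temporary layoff).
Labor force = 707.16 + 30.59 = 737.75 thousand.
Not in labor force = 44.33 + 243.63 + 40.67 + 7.23 = 335.86 thousand (those not working and not actively searching are outside the labor force — including those who want a job but have given up searching).
Civilian working-age population = 737.75 + 335.86 = 1,073.61 thousand.
Unemployment rate = 30.59 / 737.75 = 4.15%.
Labor force participation rate = 737.75 / 1,073.61 = 68.72%.

Unemployment rate ≈ 4.15%; labor force participation rate ≈ 68.72%.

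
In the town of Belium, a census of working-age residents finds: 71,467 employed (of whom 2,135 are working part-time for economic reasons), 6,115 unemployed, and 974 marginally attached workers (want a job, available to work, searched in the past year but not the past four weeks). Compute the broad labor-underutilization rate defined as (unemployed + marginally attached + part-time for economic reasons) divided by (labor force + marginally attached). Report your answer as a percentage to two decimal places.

Broad underutilization rate ≈ 11.74%.

Labor force = 71,467 + 6,115 = 77,582.
Numerator = 6,115 + 974 + 2,135 = 9,224.
Denominator = 77,582 + 974 = 78,556.
Broad rate = 9,224 / 78,556 = 11.74%.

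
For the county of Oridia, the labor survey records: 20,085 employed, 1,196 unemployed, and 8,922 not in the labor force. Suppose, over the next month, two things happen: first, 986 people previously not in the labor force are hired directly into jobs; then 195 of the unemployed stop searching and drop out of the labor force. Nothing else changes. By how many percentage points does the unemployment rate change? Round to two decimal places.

The unemployment rate changes by −1.08 percentage points.

Initially, labor force = 20,085 + 1,196 = 21,281, so u = 1,196/21,281 = 5.62%.
After the first change, employed and labor force both rise by 986; unemployed unchanged → E = 21,071, U = 1,196, labor force = 22,267.
After the second change, unemployed and labor force both fall by 195 → E = 21,071, U = 1,001, labor force = 22,072.
New unemployment rate = 1,001 / 22,072 = 4.54%.
Change = 4.54% − 5.62% = −1.08 percentage points.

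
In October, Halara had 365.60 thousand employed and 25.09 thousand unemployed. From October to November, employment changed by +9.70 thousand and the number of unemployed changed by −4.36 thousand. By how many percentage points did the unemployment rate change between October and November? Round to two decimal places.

The unemployment rate changed by −1.19 percentage points.

October: labor force = 365.60 + 25.09 = 390.69; u = 25.09/390.69 = 6.42%.
November: labor force = 375.30 + 20.73 = 396.03; u = 20.73/396.03 = 5.23%.
Change = 5.23% − 6.42% = −1.19 pp.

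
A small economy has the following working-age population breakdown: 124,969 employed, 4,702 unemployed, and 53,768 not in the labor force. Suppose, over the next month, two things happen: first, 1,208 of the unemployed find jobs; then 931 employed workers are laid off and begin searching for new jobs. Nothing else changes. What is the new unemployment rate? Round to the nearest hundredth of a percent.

Initially, labor force = 124,969 + 4,702 = 129,671, so u = 4,702/129,671 = 3.63%.
After the first change, unemployed falls and employed rises by 1,208; labor force unchanged → E = 126,177, U = 3,494, labor force = 129,671.
After the second change, employed falls and unemployed rises by 931; labor force unchanged → E = 125,246, U = 4,425, labor force = 129,671.
New unemployment rate = 4,425 / 129,671 = 3.41%.

New unemployment rate ≈ 3.41%.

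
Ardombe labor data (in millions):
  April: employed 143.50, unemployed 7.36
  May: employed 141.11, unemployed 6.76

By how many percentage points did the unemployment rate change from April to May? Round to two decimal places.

The unemployment rate changed by −0.31 percentage points.

April: labor force = 143.50 + 7.36 = 150.86; u = 7.36/150.86 = 4.88%.
May: labor force = 141.11 + 6.76 = 147.87; u = 6.76/147.87 = 4.57%.
Change = 4.57% − 4.88% = −0.31 pp.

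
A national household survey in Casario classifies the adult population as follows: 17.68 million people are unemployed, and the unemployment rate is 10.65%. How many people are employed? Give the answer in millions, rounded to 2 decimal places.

Labor force = U / u = 17.68 / 0.1065 ≈ 166.01 million.
Employed = labor force − unemployed = 166.01 − 17.68 = 148.33 million.

About 148.33 million are employed.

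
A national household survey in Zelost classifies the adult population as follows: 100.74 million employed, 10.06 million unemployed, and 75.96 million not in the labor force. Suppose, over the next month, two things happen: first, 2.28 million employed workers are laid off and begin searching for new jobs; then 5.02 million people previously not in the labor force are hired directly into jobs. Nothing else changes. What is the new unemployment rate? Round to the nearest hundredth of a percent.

New unemployment rate ≈ 10.65%.

Initially, labor force = 100.74 + 10.06 = 110.80 million, so u = 10.06/110.80 = 9.08%.
After the first change, employed falls and unemployed rises by 2.28; labor force unchanged → E = 98.46, U = 12.34, labor force = 110.80 million.
After the second change, employed and labor force both rise by 5.02; unemployed unchanged → E = 103.48, U = 12.34, labor force = 115.82 million.
New unemployment rate = 12.34 / 115.82 = 10.65%.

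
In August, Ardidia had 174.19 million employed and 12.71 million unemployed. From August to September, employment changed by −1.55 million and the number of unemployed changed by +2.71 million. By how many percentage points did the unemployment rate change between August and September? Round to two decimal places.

August: labor force = 174.19 + 12.71 = 186.90; u = 12.71/186.90 = 6.80%.
September: labor force = 172.64 + 15.42 = 188.06; u = 15.42/188.06 = 8.20%.
Change = 8.20% − 6.80% = +1.40 pp.

The unemployment rate changed by +1.40 percentage points.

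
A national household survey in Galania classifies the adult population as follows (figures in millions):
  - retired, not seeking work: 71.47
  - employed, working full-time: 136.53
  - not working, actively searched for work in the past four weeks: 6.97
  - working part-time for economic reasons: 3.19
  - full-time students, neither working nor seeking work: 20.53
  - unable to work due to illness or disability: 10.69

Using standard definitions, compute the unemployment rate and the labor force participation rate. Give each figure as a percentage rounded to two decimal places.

Unemployment rate ≈ 4.75%; labor force participation rate ≈ 58.82%.

Employed = 136.53 + 3.19 = 139.72 million (anyone who worked, including part-time for economic reasons, counts as employed).
Unemployed = 6.97 million.
Labor force = 139.72 + 6.97 = 146.69 million.
Not in labor force = 71.47 + 20.53 + 10.69 = 102.69 million (those not working and not actively searching are outside the labor force).
Civilian working-age population = 146.69 + 102.69 = 249.38 million.
Unemployment rate = 6.97 / 146.69 = 4.75%.
Labor force participation rate = 146.69 / 249.38 = 58.82%.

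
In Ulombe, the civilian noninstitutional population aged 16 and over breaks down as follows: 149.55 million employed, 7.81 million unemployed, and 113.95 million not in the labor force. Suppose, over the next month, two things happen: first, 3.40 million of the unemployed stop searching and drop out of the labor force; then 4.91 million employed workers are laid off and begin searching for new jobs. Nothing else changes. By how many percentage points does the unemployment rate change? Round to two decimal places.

The unemployment rate changes by +1.09 percentage points.

Initially, labor force = 149.55 + 7.81 = 157.36 million, so u = 7.81/157.36 = 4.96%.
After the first change, unemployed and labor force both fall by 3.40 → E = 149.55, U = 4.41, labor force = 153.96 million.
After the second change, employed falls and unemployed rises by 4.91; labor force unchanged → E = 144.64, U = 9.32, labor force = 153.96 million.
New unemployment rate = 9.32 / 153.96 = 6.05%.
Change = 6.05% − 4.96% = +1.09 percentage points.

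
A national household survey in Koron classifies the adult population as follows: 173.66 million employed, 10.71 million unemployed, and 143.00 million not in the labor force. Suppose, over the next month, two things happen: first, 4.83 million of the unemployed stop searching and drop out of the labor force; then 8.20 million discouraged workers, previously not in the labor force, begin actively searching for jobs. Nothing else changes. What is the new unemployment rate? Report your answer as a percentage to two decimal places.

Initially, labor force = 173.66 + 10.71 = 184.37 million, so u = 10.71/184.37 = 5.81%.
After the first change, unemployed and labor force both fall by 4.83 → E = 173.66, U = 5.88, labor force = 179.54 million.
After the second change, unemployed and labor force both rise by 8.20 → E = 173.66, U = 14.08, labor force = 187.74 million.
New unemployment rate = 14.08 / 187.74 = 7.50%.

New unemployment rate ≈ 7.50%.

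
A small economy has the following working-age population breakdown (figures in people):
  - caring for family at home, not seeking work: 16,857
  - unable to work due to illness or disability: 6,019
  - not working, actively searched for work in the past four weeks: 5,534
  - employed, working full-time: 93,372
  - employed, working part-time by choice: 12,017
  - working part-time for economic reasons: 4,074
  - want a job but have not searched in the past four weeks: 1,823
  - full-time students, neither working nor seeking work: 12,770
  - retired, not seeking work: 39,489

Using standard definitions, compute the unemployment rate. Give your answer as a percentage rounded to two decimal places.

Employed = 93,372 + 12,017 + 4,074 = 109,463 (anyone who worked, including part-time for economic reasons, counts as employed).
Unemployed = 5,534.
Labor force = 109,463 + 5,534 = 114,997.
Unemployment rate = 5,534 / 114,997 = 4.81%.

Unemployment rate ≈ 4.81%.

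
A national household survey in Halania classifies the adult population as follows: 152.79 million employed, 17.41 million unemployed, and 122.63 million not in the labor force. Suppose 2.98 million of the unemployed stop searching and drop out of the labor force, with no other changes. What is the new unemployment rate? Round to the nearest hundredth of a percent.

Initially, labor force = 152.79 + 17.41 = 170.20 million, so u = 17.41/170.20 = 10.23%.
After the change, unemployed and labor force both fall by 2.98 → E = 152.79, U = 14.43, labor force = 167.22 million.
New unemployment rate = 14.43 / 167.22 = 8.63%.

New unemployment rate ≈ 8.63%.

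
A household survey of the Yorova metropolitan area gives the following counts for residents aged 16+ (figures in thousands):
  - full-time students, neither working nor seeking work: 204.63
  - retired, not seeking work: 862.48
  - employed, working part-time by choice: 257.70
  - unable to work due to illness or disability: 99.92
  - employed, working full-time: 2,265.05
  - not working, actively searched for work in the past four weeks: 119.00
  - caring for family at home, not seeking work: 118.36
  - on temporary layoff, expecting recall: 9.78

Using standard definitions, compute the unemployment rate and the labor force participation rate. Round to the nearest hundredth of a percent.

Employed = 257.70 + 2,265.05 = 2,522.75 thousand.
Unemployed = 119.00 + 9.78 = 128.78 thousand (jobless and actively searching, or on temporary layoff).
Labor force = 2,522.75 + 128.78 = 2,651.53 thousand.
Not in labor force = 204.63 + 862.48 + 99.92 + 118.36 = 1,285.39 thousand (those not working and not actively searching are outside the labor force).
Civilian working-age population = 2,651.53 + 1,285.39 = 3,936.92 thousand.
Unemployment rate = 128.78 / 2,651.53 = 4.86%.
Labor force participation rate = 2,651.53 / 3,936.92 = 67.35%.

Unemployment rate ≈ 4.86%; labor force participation rate ≈ 67.35%.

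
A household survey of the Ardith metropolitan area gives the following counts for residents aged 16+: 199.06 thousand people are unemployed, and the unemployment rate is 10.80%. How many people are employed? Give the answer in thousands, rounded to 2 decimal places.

About 1,644.09 thousand are employed.

Labor force = U / u = 199.06 / 0.1080 ≈ 1,843.15 thousand.
Employed = labor force − unemployed = 1,843.15 − 199.06 = 1,644.09 thousand.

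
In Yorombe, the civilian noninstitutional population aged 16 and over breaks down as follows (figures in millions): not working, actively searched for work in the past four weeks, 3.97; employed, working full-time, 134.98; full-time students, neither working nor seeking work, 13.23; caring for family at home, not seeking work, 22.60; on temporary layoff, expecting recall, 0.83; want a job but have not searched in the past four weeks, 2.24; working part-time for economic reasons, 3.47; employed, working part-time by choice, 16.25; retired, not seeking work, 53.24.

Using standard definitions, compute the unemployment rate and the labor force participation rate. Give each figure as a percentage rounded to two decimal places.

Unemployment rate ≈ 3.01%; labor force participation rate ≈ 63.59%.

Employed = 134.98 + 3.47 + 16.25 = 154.70 million (anyone who worked, including part-time for economic reasons, counts as employed).
Unemployed = 3.97 + 0.83 = 4.80 million (jobless and actively searching, or on temporary layoff).
Labor force = 154.70 + 4.80 = 159.50 million.
Not in labor force = 13.23 + 22.60 + 2.24 + 53.24 = 91.31 million (those not working and not actively searching are outside the labor force — including those who want a job but have given up searching).
Civilian working-age population = 159.50 + 91.31 = 250.81 million.
Unemployment rate = 4.80 / 159.50 = 3.01%.
Labor force participation rate = 159.50 / 250.81 = 63.59%.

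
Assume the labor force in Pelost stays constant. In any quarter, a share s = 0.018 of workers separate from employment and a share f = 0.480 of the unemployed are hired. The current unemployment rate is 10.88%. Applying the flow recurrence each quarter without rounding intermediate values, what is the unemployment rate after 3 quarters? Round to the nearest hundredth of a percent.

Unemployment rate after three quarters ≈ 4.53%.

With a fixed labor force, u_{t+1} = u_t + s·(1−u_t) − f·u_t = u_t·(1−s−f) + s.
Here 1−s−f = 0.502 and s = 0.018.
u_1 = 0.108800 × 0.502 + 0.018 = 0.072618.
u_2 = 0.072618 × 0.502 + 0.018 = 0.054454.
u_3 = 0.054454 × 0.502 + 0.018 = 0.045336.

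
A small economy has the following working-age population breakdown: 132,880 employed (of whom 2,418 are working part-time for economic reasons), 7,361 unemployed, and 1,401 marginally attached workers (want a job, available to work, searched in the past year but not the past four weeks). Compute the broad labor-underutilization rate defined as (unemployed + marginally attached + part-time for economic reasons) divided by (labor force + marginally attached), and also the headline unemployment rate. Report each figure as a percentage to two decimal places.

Broad underutilization rate ≈ 7.89%; headline unemployment rate ≈ 5.25%.

Labor force = 132,880 + 7,361 = 140,241.
Numerator = 7,361 + 1,401 + 2,418 = 11,180.
Denominator = 140,241 + 1,401 = 141,642.
Broad rate = 11,180 / 141,642 = 7.89%.
Headline unemployment rate = 7,361 / 140,241 = 5.25%.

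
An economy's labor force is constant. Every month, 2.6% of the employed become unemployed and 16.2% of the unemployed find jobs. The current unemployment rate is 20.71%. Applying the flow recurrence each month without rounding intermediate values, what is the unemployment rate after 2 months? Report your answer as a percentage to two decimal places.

With a fixed labor force, u_{t+1} = u_t + s·(1−u_t) − f·u_t = u_t·(1−s−f) + s.
Here 1−s−f = 0.812 and s = 0.026.
u_1 = 0.207100 × 0.812 + 0.026 = 0.194165.
u_2 = 0.194165 × 0.812 + 0.026 = 0.183662.

Unemployment rate after two months ≈ 18.37%.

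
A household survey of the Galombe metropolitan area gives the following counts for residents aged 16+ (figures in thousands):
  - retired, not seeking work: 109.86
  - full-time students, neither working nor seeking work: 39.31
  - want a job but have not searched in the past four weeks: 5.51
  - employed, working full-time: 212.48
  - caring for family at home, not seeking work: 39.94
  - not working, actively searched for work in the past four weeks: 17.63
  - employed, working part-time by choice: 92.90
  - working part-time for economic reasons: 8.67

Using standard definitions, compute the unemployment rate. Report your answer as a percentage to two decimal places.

Unemployment rate ≈ 5.32%.

Employed = 212.48 + 92.90 + 8.67 = 314.05 thousand (anyone who worked, including part-time for economic reasons, counts as employed).
Unemployed = 17.63 thousand.
Labor force = 314.05 + 17.63 = 331.68 thousand.
Unemployment rate = 17.63 / 331.68 = 5.32%.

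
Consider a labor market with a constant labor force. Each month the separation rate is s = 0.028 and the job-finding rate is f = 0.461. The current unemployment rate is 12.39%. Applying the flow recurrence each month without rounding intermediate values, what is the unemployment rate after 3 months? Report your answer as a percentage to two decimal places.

Unemployment rate after three months ≈ 6.62%.

With a fixed labor force, u_{t+1} = u_t + s·(1−u_t) − f·u_t = u_t·(1−s−f) + s.
Here 1−s−f = 0.511 and s = 0.028.
u_1 = 0.123900 × 0.511 + 0.028 = 0.091313.
u_2 = 0.091313 × 0.511 + 0.028 = 0.074661.
u_3 = 0.074661 × 0.511 + 0.028 = 0.066152.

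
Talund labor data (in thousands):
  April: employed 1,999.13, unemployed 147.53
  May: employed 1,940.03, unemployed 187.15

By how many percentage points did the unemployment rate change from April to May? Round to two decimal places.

April: labor force = 1,999.13 + 147.53 = 2,146.66; u = 147.53/2,146.66 = 6.87%.
May: labor force = 1,940.03 + 187.15 = 2,127.18; u = 187.15/2,127.18 = 8.80%.
Change = 8.80% − 6.87% = +1.93 pp.

The unemployment rate changed by +1.93 percentage points.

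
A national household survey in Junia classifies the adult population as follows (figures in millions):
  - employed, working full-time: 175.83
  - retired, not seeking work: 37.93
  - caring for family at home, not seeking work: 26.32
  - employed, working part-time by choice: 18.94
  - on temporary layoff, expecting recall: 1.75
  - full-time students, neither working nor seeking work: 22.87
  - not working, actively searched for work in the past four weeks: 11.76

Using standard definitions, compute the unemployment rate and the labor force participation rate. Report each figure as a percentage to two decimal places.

Unemployment rate ≈ 6.49%; labor force participation rate ≈ 70.51%.

Employed = 175.83 + 18.94 = 194.77 million.
Unemployed = 1.75 + 11.76 = 13.51 million (jobless and actively searching, or on temporary layoff).
Labor force = 194.77 + 13.51 = 208.28 million.
Not in labor force = 37.93 + 26.32 + 22.87 = 87.12 million (those not working and not actively searching are outside the labor force).
Civilian working-age population = 208.28 + 87.12 = 295.40 million.
Unemployment rate = 13.51 / 208.28 = 6.49%.
Labor force participation rate = 208.28 / 295.40 = 70.51%.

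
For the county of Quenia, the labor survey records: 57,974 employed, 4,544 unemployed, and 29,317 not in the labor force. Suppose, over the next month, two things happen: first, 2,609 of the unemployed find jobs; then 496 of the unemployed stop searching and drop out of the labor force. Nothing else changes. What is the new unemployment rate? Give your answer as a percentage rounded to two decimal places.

Initially, labor force = 57,974 + 4,544 = 62,518, so u = 4,544/62,518 = 7.27%.
After the first change, unemployed falls and employed rises by 2,609; labor force unchanged → E = 60,583, U = 1,935, labor force = 62,518.
After the second change, unemployed and labor force both fall by 496 → E = 60,583, U = 1,439, labor force = 62,022.
New unemployment rate = 1,439 / 62,022 = 2.32%.

New unemployment rate ≈ 2.32%.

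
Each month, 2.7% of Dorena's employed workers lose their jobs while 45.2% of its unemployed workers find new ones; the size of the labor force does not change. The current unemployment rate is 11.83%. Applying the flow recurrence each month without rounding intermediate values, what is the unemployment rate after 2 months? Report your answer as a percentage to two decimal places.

With a fixed labor force, u_{t+1} = u_t + s·(1−u_t) − f·u_t = u_t·(1−s−f) + s.
Here 1−s−f = 0.521 and s = 0.027.
u_1 = 0.118300 × 0.521 + 0.027 = 0.088634.
u_2 = 0.088634 × 0.521 + 0.027 = 0.073178.

Unemployment rate after two months ≈ 7.32%.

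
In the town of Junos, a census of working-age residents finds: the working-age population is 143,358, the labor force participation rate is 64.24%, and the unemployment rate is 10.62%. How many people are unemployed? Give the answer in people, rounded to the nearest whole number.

Labor force = 0.6424 × 143,358 = 92,093.
Unemployed = 0.1062 × 92,093 ≈ 9,780.

About 9,780 are unemployed.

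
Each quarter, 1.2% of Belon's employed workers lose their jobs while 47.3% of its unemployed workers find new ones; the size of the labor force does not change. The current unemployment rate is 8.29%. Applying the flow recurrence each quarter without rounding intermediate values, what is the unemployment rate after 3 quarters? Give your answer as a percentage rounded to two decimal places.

With a fixed labor force, u_{t+1} = u_t + s·(1−u_t) − f·u_t = u_t·(1−s−f) + s.
Here 1−s−f = 0.515 and s = 0.012.
u_1 = 0.082900 × 0.515 + 0.012 = 0.054694.
u_2 = 0.054694 × 0.515 + 0.012 = 0.040167.
u_3 = 0.040167 × 0.515 + 0.012 = 0.032686.

Unemployment rate after three quarters ≈ 3.27%.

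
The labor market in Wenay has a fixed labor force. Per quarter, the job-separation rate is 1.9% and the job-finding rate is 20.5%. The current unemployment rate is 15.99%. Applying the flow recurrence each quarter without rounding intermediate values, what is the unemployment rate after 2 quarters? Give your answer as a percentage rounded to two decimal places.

Unemployment rate after two quarters ≈ 13.00%.

With a fixed labor force, u_{t+1} = u_t + s·(1−u_t) − f·u_t = u_t·(1−s−f) + s.
Here 1−s−f = 0.776 and s = 0.019.
u_1 = 0.159900 × 0.776 + 0.019 = 0.143082.
u_2 = 0.143082 × 0.776 + 0.019 = 0.130032.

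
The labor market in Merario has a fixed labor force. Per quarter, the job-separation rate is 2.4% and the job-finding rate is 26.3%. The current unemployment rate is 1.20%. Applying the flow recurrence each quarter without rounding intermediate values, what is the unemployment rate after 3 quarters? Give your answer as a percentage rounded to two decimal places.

With a fixed labor force, u_{t+1} = u_t + s·(1−u_t) − f·u_t = u_t·(1−s−f) + s.
Here 1−s−f = 0.713 and s = 0.024.
u_1 = 0.012000 × 0.713 + 0.024 = 0.032556.
u_2 = 0.032556 × 0.713 + 0.024 = 0.047212.
u_3 = 0.047212 × 0.713 + 0.024 = 0.057662.

Unemployment rate after three quarters ≈ 5.77%.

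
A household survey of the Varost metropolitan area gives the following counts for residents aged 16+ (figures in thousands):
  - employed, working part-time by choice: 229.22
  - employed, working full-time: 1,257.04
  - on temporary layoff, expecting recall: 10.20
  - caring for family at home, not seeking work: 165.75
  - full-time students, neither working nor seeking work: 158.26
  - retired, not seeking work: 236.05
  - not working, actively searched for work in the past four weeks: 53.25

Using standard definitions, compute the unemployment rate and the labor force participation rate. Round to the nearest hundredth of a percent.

Unemployment rate ≈ 4.09%; labor force participation rate ≈ 73.45%.

Employed = 229.22 + 1,257.04 = 1,486.26 thousand.
Unemployed = 10.20 + 53.25 = 63.45 thousand (jobless and actively searching, or on temporary layoff).
Labor force = 1,486.26 + 63.45 = 1,549.71 thousand.
Not in labor force = 165.75 + 158.26 + 236.05 = 560.06 thousand (those not working and not actively searching are outside the labor force).
Civilian working-age population = 1,549.71 + 560.06 = 2,109.77 thousand.
Unemployment rate = 63.45 / 1,549.71 = 4.09%.
Labor force participation rate = 1,549.71 / 2,109.77 = 73.45%.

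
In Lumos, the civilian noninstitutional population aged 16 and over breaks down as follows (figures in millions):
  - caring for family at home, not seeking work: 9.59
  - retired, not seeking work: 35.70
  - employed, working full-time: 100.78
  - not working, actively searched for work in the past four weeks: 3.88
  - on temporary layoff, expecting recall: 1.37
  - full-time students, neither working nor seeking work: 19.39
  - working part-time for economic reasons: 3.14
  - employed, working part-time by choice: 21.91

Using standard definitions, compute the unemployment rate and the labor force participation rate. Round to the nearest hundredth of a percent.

Unemployment rate ≈ 4.01%; labor force participation rate ≈ 66.96%.

Employed = 100.78 + 3.14 + 21.91 = 125.83 million (anyone who worked, including part-time for economic reasons, counts as employed).
Unemployed = 3.88 + 1.37 = 5.25 million (jobless and actively searching, or on temporary layoff).
Labor force = 125.83 + 5.25 = 131.08 million.
Not in labor force = 9.59 + 35.70 + 19.39 = 64.68 million (those not working and not actively searching are outside the labor force).
Civilian working-age population = 131.08 + 64.68 = 195.76 million.
Unemployment rate = 5.25 / 131.08 = 4.01%.
Labor force participation rate = 131.08 / 195.76 = 66.96%.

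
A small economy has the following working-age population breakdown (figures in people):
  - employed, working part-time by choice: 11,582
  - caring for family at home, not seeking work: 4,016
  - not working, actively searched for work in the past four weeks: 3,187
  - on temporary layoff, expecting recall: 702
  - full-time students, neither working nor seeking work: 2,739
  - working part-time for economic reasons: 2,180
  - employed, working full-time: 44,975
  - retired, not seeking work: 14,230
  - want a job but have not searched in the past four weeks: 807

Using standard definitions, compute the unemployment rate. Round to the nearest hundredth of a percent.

Employed = 11,582 + 2,180 + 44,975 = 58,737 (anyone who worked, including part-time for economic reasons, counts as employed).
Unemployed = 3,187 + 702 = 3,889 (jobless and actively searching, or on temporary layoff).
Labor force = 58,737 + 3,889 = 62,626.
Unemployment rate = 3,889 / 62,626 = 6.21%.

Unemployment rate ≈ 6.21%.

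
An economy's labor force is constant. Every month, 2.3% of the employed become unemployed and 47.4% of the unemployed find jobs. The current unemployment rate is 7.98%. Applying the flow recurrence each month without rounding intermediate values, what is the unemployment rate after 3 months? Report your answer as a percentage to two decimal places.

Unemployment rate after three months ≈ 5.05%.

With a fixed labor force, u_{t+1} = u_t + s·(1−u_t) − f·u_t = u_t·(1−s−f) + s.
Here 1−s−f = 0.503 and s = 0.023.
u_1 = 0.079800 × 0.503 + 0.023 = 0.063139.
u_2 = 0.063139 × 0.503 + 0.023 = 0.054759.
u_3 = 0.054759 × 0.503 + 0.023 = 0.050544.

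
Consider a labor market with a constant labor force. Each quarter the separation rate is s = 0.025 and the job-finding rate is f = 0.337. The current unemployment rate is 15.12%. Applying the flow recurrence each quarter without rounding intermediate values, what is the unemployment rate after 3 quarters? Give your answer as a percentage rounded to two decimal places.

Unemployment rate after three quarters ≈ 9.04%.

With a fixed labor force, u_{t+1} = u_t + s·(1−u_t) − f·u_t = u_t·(1−s−f) + s.
Here 1−s−f = 0.638 and s = 0.025.
u_1 = 0.151200 × 0.638 + 0.025 = 0.121466.
u_2 = 0.121466 × 0.638 + 0.025 = 0.102495.
u_3 = 0.102495 × 0.638 + 0.025 = 0.090392.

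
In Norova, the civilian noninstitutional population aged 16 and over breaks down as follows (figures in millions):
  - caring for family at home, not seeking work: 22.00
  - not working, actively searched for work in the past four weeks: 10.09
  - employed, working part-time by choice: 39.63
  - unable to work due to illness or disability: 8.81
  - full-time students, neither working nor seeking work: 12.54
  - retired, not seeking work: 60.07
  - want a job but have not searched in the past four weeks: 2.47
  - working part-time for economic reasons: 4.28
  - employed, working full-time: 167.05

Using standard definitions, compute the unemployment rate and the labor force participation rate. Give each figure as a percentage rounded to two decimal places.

Unemployment rate ≈ 4.56%; labor force participation rate ≈ 67.61%.

Employed = 39.63 + 4.28 + 167.05 = 210.96 million (anyone who worked, including part-time for economic reasons, counts as employed).
Unemployed = 10.09 million.
Labor force = 210.96 + 10.09 = 221.05 million.
Not in labor force = 22.00 + 8.81 + 12.54 + 60.07 + 2.47 = 105.89 million (those not working and not actively searching are outside the labor force — including those who want a job but have given up searching).
Civilian working-age population = 221.05 + 105.89 = 326.94 million.
Unemployment rate = 10.09 / 221.05 = 4.56%.
Labor force participation rate = 221.05 / 326.94 = 67.61%.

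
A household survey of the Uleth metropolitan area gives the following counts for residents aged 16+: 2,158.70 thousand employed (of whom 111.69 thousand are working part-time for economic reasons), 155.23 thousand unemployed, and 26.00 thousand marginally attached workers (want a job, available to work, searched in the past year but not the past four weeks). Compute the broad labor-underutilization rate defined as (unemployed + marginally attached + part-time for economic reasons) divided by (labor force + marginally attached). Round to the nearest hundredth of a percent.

Broad underutilization rate ≈ 12.52%.

Labor force = 2,158.70 + 155.23 = 2,313.93 thousand.
Numerator = 155.23 + 26.00 + 111.69 = 292.92 thousand.
Denominator = 2,313.93 + 26.00 = 2,339.93 thousand.
Broad rate = 292.92 / 2,339.93 = 12.52%.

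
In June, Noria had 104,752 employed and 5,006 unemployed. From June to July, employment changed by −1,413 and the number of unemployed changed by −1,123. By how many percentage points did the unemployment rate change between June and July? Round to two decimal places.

June: labor force = 104,752 + 5,006 = 109,758; u = 5,006/109,758 = 4.56%.
July: labor force = 103,339 + 3,883 = 107,222; u = 3,883/107,222 = 3.62%.
Change = 3.62% − 4.56% = −0.94 pp.

The unemployment rate changed by −0.94 percentage points.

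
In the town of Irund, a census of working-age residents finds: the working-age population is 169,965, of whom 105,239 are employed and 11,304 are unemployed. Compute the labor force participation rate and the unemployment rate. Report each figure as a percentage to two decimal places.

Labor force participation rate ≈ 68.57%; unemployment rate ≈ 9.70%.

Labor force = employed + unemployed = 105,239 + 11,304 = 116,543.
Unemployment rate = 11,304 / 116,543 = 9.70%.
Labor force participation rate = 116,543 / 169,965 = 68.57%.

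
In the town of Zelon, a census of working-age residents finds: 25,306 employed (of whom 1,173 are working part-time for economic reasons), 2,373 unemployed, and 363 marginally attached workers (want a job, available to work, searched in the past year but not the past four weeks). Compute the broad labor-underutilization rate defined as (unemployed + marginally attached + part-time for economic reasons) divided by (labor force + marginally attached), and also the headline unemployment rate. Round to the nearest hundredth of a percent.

Broad underutilization rate ≈ 13.94%; headline unemployment rate ≈ 8.57%.

Labor force = 25,306 + 2,373 = 27,679.
Numerator = 2,373 + 363 + 1,173 = 3,909.
Denominator = 27,679 + 363 = 28,042.
Broad rate = 3,909 / 28,042 = 13.94%.
Headline unemployment rate = 2,373 / 27,679 = 8.57%.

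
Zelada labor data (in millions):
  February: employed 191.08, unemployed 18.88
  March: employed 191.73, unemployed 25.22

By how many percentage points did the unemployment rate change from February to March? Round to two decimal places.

February: labor force = 191.08 + 18.88 = 209.96; u = 18.88/209.96 = 8.99%.
March: labor force = 191.73 + 25.22 = 216.95; u = 25.22/216.95 = 11.62%.
Change = 11.62% − 8.99% = +2.63 pp.

The unemployment rate changed by +2.63 percentage points.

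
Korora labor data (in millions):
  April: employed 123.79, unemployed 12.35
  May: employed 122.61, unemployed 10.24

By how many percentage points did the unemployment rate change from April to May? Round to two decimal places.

The unemployment rate changed by −1.36 percentage points.

April: labor force = 123.79 + 12.35 = 136.14; u = 12.35/136.14 = 9.07%.
May: labor force = 122.61 + 10.24 = 132.85; u = 10.24/132.85 = 7.71%.
Change = 7.71% − 9.07% = −1.36 pp.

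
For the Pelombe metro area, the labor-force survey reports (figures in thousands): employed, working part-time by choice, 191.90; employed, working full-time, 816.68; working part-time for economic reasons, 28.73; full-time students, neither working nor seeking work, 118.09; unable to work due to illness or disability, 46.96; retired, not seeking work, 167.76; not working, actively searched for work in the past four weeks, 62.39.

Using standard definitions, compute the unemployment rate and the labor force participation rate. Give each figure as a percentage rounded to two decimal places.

Employed = 191.90 + 816.68 + 28.73 = 1,037.31 thousand (anyone who worked, including part-time for economic reasons, counts as employed).
Unemployed = 62.39 thousand.
Labor force = 1,037.31 + 62.39 = 1,099.70 thousand.
Not in labor force = 118.09 + 46.96 + 167.76 = 332.81 thousand (those not working and not actively searching are outside the labor force).
Civilian working-age population = 1,099.70 + 332.81 = 1,432.51 thousand.
Unemployment rate = 62.39 / 1,099.70 = 5.67%.
Labor force participation rate = 1,099.70 / 1,432.51 = 76.77%.

Unemployment rate ≈ 5.67%; labor force participation rate ≈ 76.77%.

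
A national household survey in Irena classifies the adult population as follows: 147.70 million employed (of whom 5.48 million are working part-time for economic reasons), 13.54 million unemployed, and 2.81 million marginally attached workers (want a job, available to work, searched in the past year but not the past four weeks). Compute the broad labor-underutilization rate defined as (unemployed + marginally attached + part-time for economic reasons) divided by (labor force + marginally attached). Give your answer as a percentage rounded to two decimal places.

Broad underutilization rate ≈ 13.31%.

Labor force = 147.70 + 13.54 = 161.24 million.
Numerator = 13.54 + 2.81 + 5.48 = 21.83 million.
Denominator = 161.24 + 2.81 = 164.05 million.
Broad rate = 21.83 / 164.05 = 13.31%.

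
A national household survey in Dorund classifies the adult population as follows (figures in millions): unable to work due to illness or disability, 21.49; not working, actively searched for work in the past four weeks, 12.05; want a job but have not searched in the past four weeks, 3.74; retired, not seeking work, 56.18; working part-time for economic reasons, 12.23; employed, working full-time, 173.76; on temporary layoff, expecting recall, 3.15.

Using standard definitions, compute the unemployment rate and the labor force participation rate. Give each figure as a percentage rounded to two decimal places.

Employed = 12.23 + 173.76 = 185.99 million (anyone who worked, including part-time for economic reasons, counts as employed).
Unemployed = 12.05 + 3.15 = 15.20 million (jobless and actively searching, or on temporary layoff).
Labor force = 185.99 + 15.20 = 201.19 million.
Not in labor force = 21.49 + 3.74 + 56.18 = 81.41 million (those not working and not actively searching are outside the labor force — including those who want a job but have given up searching).
Civilian working-age population = 201.19 + 81.41 = 282.60 million.
Unemployment rate = 15.20 / 201.19 = 7.56%.
Labor force participation rate = 201.19 / 282.60 = 71.19%.

Unemployment rate ≈ 7.56%; labor force participation rate ≈ 71.19%.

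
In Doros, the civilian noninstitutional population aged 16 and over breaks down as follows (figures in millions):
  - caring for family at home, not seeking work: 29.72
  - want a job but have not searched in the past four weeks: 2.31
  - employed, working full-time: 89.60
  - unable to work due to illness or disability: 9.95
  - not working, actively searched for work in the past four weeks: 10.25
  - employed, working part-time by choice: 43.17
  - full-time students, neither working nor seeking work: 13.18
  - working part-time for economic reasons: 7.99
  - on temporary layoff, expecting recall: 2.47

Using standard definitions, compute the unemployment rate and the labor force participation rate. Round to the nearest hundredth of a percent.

Unemployment rate ≈ 8.29%; labor force participation rate ≈ 73.56%.

Employed = 89.60 + 43.17 + 7.99 = 140.76 million (anyone who worked, including part-time for economic reasons, counts as employed).
Unemployed = 10.25 + 2.47 = 12.72 million (jobless and actively searching, or on temporary layoff).
Labor force = 140.76 + 12.72 = 153.48 million.
Not in labor force = 29.72 + 2.31 + 9.95 + 13.18 = 55.16 million (those not working and not actively searching are outside the labor force — including those who want a job but have given up searching).
Civilian working-age population = 153.48 + 55.16 = 208.64 million.
Unemployment rate = 12.72 / 153.48 = 8.29%.
Labor force participation rate = 153.48 / 208.64 = 73.56%.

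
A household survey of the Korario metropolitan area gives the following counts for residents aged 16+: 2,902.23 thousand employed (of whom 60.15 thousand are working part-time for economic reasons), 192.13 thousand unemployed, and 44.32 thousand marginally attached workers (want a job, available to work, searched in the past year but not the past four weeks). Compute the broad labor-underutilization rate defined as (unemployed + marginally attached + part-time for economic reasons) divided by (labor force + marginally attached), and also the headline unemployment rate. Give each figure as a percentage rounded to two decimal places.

Broad underutilization rate ≈ 9.45%; headline unemployment rate ≈ 6.21%.

Labor force = 2,902.23 + 192.13 = 3,094.36 thousand.
Numerator = 192.13 + 44.32 + 60.15 = 296.60 thousand.
Denominator = 3,094.36 + 44.32 = 3,138.68 thousand.
Broad rate = 296.60 / 3,138.68 = 9.45%.
Headline unemployment rate = 192.13 / 3,094.36 = 6.21%.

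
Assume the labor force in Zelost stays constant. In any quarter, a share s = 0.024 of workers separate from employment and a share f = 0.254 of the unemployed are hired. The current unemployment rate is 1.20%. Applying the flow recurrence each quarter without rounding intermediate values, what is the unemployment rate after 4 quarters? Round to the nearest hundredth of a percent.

With a fixed labor force, u_{t+1} = u_t + s·(1−u_t) − f·u_t = u_t·(1−s−f) + s.
Here 1−s−f = 0.722 and s = 0.024.
u_1 = 0.012000 × 0.722 + 0.024 = 0.032664.
u_2 = 0.032664 × 0.722 + 0.024 = 0.047583.
u_3 = 0.047583 × 0.722 + 0.024 = 0.058355.
u_4 = 0.058355 × 0.722 + 0.024 = 0.066132.

Unemployment rate after four quarters ≈ 6.61%.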